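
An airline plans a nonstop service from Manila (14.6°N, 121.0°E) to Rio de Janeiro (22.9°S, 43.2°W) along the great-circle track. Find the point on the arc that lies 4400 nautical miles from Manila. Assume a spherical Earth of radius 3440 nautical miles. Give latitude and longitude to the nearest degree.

≈ 24°S, 57°E

Convert each endpoint to a unit vector on the sphere (x = cos φ cos λ, y = cos φ sin λ, z = sin φ).
The central angle between the endpoints is δ = arccos(p₁·p₂) ≈ 2.843 rad (162.9°). The total great-circle distance is δ·R ≈ 2.843 × 3440 ≈ 9781 nmi, so the target fraction is f = 4400/9781 ≈ 0.450.
Interpolate at f ≈ 0.450 with slerp weights a = sin((1−f)δ)/sin δ ≈ 3.403, b = sin(fδ)/sin δ ≈ 3.259.
p = a·p₁ + b·p₂ ≈ (0.493, 0.767, -0.410); φ = arcsin(p_z) ≈ -24.23°, λ = atan2(p_y, p_x) ≈ 57.31°.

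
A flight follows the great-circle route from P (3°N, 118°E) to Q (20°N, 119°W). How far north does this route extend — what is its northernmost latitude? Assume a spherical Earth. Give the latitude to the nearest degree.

≈ 25°N

The great circle lies in the plane with unit normal n̂ = (p₁ × p₂)/|p₁ × p₂|.
Here n̂_z ≈ +0.905; the vertex latitude is φ_max = arccos|n̂_z| ≈ 25.2°.
Check via Clairaut: cos φ_max = |cos φ₁| · sin C = cos(3.0°)·sin(64.9°) ≈ 0.905, again giving ≈ 25.2°.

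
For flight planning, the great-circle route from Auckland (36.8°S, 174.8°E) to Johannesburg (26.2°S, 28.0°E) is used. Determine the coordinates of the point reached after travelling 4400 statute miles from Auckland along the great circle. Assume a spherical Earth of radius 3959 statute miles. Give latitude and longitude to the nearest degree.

Write both endpoints as unit vectors p₁, p₂ with components (cos φ cos λ, cos φ sin λ, sin φ).
The central angle between the endpoints is δ = arccos(p₁·p₂) ≈ 1.914 rad (109.7°). The total great-circle distance is δ·R ≈ 1.914 × 3959 ≈ 7578 mi, so the target fraction is f = 4400/7578 ≈ 0.581.
Interpolate at f ≈ 0.581 with slerp weights a = sin((1−f)δ)/sin δ ≈ 0.764, b = sin(fδ)/sin δ ≈ 0.952.
p = a·p₁ + b·p₂ ≈ (0.145, 0.456, -0.878); φ = arcsin(p_z) ≈ -61.39°, λ = atan2(p_y, p_x) ≈ 72.38°.

≈ 61°S, 72°E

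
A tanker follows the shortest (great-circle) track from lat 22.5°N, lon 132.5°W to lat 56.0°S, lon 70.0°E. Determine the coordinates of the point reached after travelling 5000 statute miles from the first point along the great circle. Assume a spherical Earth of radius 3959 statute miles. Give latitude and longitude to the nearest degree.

≈ lat 45°S, lon 161°W

From cos δ = sin φ₁ sin φ₂ + cos φ₁ cos φ₂ cos Δλ, the central angle is δ ≈ 2.489 rad (142.6°). The total great-circle distance is δ·R ≈ 2.489 × 3959 ≈ 9854 mi, so the target fraction is f = 5000/9854 ≈ 0.507.
Interpolate at f ≈ 0.507 with slerp weights a = sin((1−f)δ)/sin δ ≈ 1.550, b = sin(fδ)/sin δ ≈ 1.570.
p = a·p₁ + b·p₂ ≈ (-0.667, -0.231, -0.708); φ = arcsin(p_z) ≈ -45.07°, λ = atan2(p_y, p_x) ≈ -160.90°.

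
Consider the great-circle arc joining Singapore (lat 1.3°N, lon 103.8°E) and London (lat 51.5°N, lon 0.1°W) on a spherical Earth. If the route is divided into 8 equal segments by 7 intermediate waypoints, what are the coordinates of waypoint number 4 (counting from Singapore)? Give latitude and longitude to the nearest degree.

The haversine formula gives a central angle δ ≈ 1.703 rad (97.6°) between the endpoints.
Interpolate at f = 4/8 with slerp weights a = sin((1−f)δ)/sin δ ≈ 0.759, b = sin(fδ)/sin δ ≈ 0.759.
p = a·p₁ + b·p₂ ≈ (0.291, 0.736, 0.611); φ = arcsin(p_z) ≈ 37.67°, λ = atan2(p_y, p_x) ≈ 68.40°.

≈ lat 38°N, lon 68°E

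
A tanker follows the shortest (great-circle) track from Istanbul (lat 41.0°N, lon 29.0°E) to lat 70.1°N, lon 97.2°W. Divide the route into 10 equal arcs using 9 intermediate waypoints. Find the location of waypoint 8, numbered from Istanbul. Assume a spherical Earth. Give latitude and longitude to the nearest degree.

Write both endpoints as unit vectors p₁, p₂ with components (cos φ cos λ, cos φ sin λ, sin φ).
The central angle between the endpoints is δ = arccos(p₁·p₂) ≈ 1.087 rad (62.3°).
Interpolate at f = 8/10 with slerp weights a = sin((1−f)δ)/sin δ ≈ 0.244, b = sin(fδ)/sin δ ≈ 0.863.
p = a·p₁ + b·p₂ ≈ (0.124, -0.202, 0.971); φ = arcsin(p_z) ≈ 76.27°, λ = atan2(p_y, p_x) ≈ -58.49°.

≈ lat 76°N, lon 58°W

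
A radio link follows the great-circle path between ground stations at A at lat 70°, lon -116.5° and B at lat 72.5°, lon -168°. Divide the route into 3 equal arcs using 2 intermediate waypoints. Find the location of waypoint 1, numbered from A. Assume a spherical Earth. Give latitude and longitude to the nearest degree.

≈ lat 72°, lon -132°

Write both endpoints as unit vectors p₁, p₂ with components (cos φ cos λ, cos φ sin λ, sin φ).
The central angle between the endpoints is δ = arccos(p₁·p₂) ≈ 0.283 rad (16.2°).
Interpolate at f = 1/3 with slerp weights a = sin((1−f)δ)/sin δ ≈ 0.672, b = sin(fδ)/sin δ ≈ 0.337.
p = a·p₁ + b·p₂ ≈ (-0.202, -0.227, 0.953); φ = arcsin(p_z) ≈ 72.34°, λ = atan2(p_y, p_x) ≈ -131.67°.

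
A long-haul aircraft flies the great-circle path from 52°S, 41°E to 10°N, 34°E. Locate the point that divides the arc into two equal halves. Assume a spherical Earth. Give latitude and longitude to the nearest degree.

Convert each endpoint to a unit vector on the sphere (x = cos φ cos λ, y = cos φ sin λ, z = sin φ).
The central angle between the endpoints is δ = arccos(p₁·p₂) ≈ 1.087 rad (62.3°).
Interpolate at f = 1/2 with slerp weights a = sin((1−f)δ)/sin δ ≈ 0.584, b = sin(fδ)/sin δ ≈ 0.584.
p = a·p₁ + b·p₂ ≈ (0.748, 0.558, -0.359); φ = arcsin(p_z) ≈ -21.03°, λ = atan2(p_y, p_x) ≈ 36.69°.

≈ 21°S, 37°E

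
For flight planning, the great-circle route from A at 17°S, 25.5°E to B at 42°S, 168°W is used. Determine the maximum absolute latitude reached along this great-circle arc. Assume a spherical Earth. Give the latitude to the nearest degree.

The great circle lies in the plane with unit normal n̂ = (p₁ × p₂)/|p₁ × p₂|.
Here n̂_z ≈ +0.191; the vertex latitude is φ_max = arccos|n̂_z| ≈ 79.0°.

≈ 79°S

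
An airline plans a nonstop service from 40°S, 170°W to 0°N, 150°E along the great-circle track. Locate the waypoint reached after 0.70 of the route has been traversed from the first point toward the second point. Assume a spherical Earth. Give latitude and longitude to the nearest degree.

≈ 13°S, 160°E

Convert each endpoint to a unit vector on the sphere (x = cos φ cos λ, y = cos φ sin λ, z = sin φ).
The central angle between the endpoints is δ = arccos(p₁·p₂) ≈ 0.944 rad (54.1°).
Interpolate at f = 0.70 with slerp weights a = sin((1−f)δ)/sin δ ≈ 0.345, b = sin(fδ)/sin δ ≈ 0.758.
p = a·p₁ + b·p₂ ≈ (-0.916, 0.333, -0.222); φ = arcsin(p_z) ≈ -12.81°, λ = atan2(p_y, p_x) ≈ 160.03°.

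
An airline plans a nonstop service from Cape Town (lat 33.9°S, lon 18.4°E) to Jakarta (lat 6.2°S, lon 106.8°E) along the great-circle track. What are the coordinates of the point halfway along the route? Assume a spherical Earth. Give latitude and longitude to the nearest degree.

≈ lat 27°S, lon 68°E

Write both endpoints as unit vectors p₁, p₂ with components (cos φ cos λ, cos φ sin λ, sin φ).
The central angle between the endpoints is δ = arccos(p₁·p₂) ≈ 1.487 rad (85.2°).
Interpolate at f = 1/2 with slerp weights a = sin((1−f)δ)/sin δ ≈ 0.679, b = sin(fδ)/sin δ ≈ 0.679.
p = a·p₁ + b·p₂ ≈ (0.340, 0.825, -0.452); φ = arcsin(p_z) ≈ -26.89°, λ = atan2(p_y, p_x) ≈ 67.60°.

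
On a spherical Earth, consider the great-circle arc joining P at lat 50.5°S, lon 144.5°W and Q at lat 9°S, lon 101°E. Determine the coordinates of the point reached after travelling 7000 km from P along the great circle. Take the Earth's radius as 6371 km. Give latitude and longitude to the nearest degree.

≈ lat 36°S, lon 126°E

Write both endpoints as unit vectors p₁, p₂ with components (cos φ cos λ, cos φ sin λ, sin φ).
The central angle between the endpoints is δ = arccos(p₁·p₂) ≈ 1.711 rad (98.0°). The total great-circle distance is δ·R ≈ 1.711 × 6371 ≈ 10901 km, so the target fraction is f = 7000/10901 ≈ 0.642.
Interpolate at f ≈ 0.642 with slerp weights a = sin((1−f)δ)/sin δ ≈ 0.580, b = sin(fδ)/sin δ ≈ 0.899.
p = a·p₁ + b·p₂ ≈ (-0.470, 0.658, -0.589); φ = arcsin(p_z) ≈ -36.06°, λ = atan2(p_y, p_x) ≈ 125.56°.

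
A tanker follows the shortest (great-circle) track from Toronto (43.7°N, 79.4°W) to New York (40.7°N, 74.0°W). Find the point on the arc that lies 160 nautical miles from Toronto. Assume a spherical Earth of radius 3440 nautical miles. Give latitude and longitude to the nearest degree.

Write both endpoints as unit vectors p₁, p₂ with components (cos φ cos λ, cos φ sin λ, sin φ).
The central angle between the endpoints is δ = arccos(p₁·p₂) ≈ 0.087 rad (5.0°). The total great-circle distance is δ·R ≈ 0.087 × 3440 ≈ 300 nmi, so the target fraction is f = 160/300 ≈ 0.533.
Interpolate at f ≈ 0.533 with slerp weights a = sin((1−f)δ)/sin δ ≈ 0.467, b = sin(fδ)/sin δ ≈ 0.534.
p = a·p₁ + b·p₂ ≈ (0.174, -0.721, 0.671); φ = arcsin(p_z) ≈ 42.13°, λ = atan2(p_y, p_x) ≈ -76.46°.

≈ 42°N, 76°W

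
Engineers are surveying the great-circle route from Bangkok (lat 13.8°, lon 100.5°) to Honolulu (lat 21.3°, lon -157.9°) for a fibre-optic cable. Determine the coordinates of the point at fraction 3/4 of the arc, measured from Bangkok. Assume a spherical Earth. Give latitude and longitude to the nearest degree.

From cos δ = sin φ₁ sin φ₂ + cos φ₁ cos φ₂ cos Δλ, the central angle is δ ≈ 1.666 rad (95.5°).
Interpolate at f = 3/4 with slerp weights a = sin((1−f)δ)/sin δ ≈ 0.406, b = sin(fδ)/sin δ ≈ 0.953.
p = a·p₁ + b·p₂ ≈ (-0.895, 0.054, 0.443); φ = arcsin(p_z) ≈ 26.31°, λ = atan2(p_y, p_x) ≈ 176.55°.

≈ lat 26°, lon 177°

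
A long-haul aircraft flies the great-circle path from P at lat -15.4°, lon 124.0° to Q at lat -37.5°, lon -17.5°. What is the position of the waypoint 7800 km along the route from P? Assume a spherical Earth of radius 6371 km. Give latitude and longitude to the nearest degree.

≈ lat -58°, lon 47°

The haversine formula gives a central angle δ ≈ 2.023 rad (115.9°) between the endpoints. The total great-circle distance is δ·R ≈ 2.023 × 6371 ≈ 12888 km, so the target fraction is f = 7800/12888 ≈ 0.605.
Interpolate at f ≈ 0.605 with slerp weights a = sin((1−f)δ)/sin δ ≈ 0.796, b = sin(fδ)/sin δ ≈ 1.046.
p = a·p₁ + b·p₂ ≈ (0.362, 0.387, -0.848); φ = arcsin(p_z) ≈ -58.00°, λ = atan2(p_y, p_x) ≈ 46.94°.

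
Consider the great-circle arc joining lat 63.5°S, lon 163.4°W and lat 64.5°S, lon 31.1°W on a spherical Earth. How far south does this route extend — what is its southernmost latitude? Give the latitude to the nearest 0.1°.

≈ 78.8°S

The great circle lies in the plane with unit normal n̂ = (p₁ × p₂)/|p₁ × p₂|.
Here n̂_z ≈ +0.193; the vertex latitude is φ_max = arccos|n̂_z| ≈ 78.8°.
Check via Clairaut: cos φ_max = |cos φ₁| · sin C = cos(63.5°)·sin(154.3°) ≈ 0.193, again giving ≈ 78.8°.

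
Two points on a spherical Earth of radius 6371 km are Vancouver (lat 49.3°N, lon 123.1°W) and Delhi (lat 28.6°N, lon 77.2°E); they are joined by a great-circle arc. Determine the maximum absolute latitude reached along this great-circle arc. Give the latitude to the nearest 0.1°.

≈ 78.4°N

The great circle lies in the plane with unit normal n̂ = (p₁ × p₂)/|p₁ × p₂|.
Here n̂_z ≈ -0.202; the vertex latitude is φ_max = arccos|n̂_z| ≈ 78.4°.
Check via Clairaut: cos φ_max = |cos φ₁| · sin C = cos(49.3°)·sin(18.0°) ≈ 0.202, again giving ≈ 78.4°.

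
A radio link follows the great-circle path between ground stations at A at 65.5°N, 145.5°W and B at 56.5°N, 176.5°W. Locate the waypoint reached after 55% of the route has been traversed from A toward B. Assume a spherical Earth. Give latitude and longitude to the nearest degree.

Convert each endpoint to a unit vector on the sphere (x = cos φ cos λ, y = cos φ sin λ, z = sin φ).
The central angle between the endpoints is δ = arccos(p₁·p₂) ≈ 0.301 rad (17.3°).
Interpolate at f = 0.55 with slerp weights a = sin((1−f)δ)/sin δ ≈ 0.455, b = sin(fδ)/sin δ ≈ 0.556.
p = a·p₁ + b·p₂ ≈ (-0.462, -0.126, 0.878); φ = arcsin(p_z) ≈ 61.40°, λ = atan2(p_y, p_x) ≈ -164.77°.

≈ 61°N, 165°W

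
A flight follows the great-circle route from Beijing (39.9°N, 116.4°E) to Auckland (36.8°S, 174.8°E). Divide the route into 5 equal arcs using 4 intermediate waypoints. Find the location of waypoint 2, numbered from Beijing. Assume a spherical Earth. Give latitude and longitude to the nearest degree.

Convert each endpoint to a unit vector on the sphere (x = cos φ cos λ, y = cos φ sin λ, z = sin φ).
The central angle between the endpoints is δ = arccos(p₁·p₂) ≈ 1.633 rad (93.6°).
Interpolate at f = 2/5 with slerp weights a = sin((1−f)δ)/sin δ ≈ 0.832, b = sin(fδ)/sin δ ≈ 0.609.
p = a·p₁ + b·p₂ ≈ (-0.769, 0.616, 0.169); φ = arcsin(p_z) ≈ 9.73°, λ = atan2(p_y, p_x) ≈ 141.32°.

≈ 10°N, 141°E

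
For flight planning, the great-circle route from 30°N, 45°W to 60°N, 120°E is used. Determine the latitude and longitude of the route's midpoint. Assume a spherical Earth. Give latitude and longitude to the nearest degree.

The haversine formula gives a central angle δ ≈ 1.556 rad (89.2°) between the endpoints.
Interpolate at f = 1/2 with slerp weights a = sin((1−f)δ)/sin δ ≈ 0.702, b = sin(fδ)/sin δ ≈ 0.702.
p = a·p₁ + b·p₂ ≈ (0.254, -0.126, 0.959); φ = arcsin(p_z) ≈ 73.51°, λ = atan2(p_y, p_x) ≈ -26.33°.

≈ 74°N, 26°W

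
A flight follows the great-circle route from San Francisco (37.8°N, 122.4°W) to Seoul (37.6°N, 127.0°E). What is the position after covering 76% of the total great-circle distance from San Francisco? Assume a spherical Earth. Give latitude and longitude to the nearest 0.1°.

Convert each endpoint to a unit vector on the sphere (x = cos φ cos λ, y = cos φ sin λ, z = sin φ).
The central angle between the endpoints is δ = arccos(p₁·p₂) ≈ 1.416 rad (81.2°).
Interpolate at f = 0.76 with slerp weights a = sin((1−f)δ)/sin δ ≈ 0.337, b = sin(fδ)/sin δ ≈ 0.891.
p = a·p₁ + b·p₂ ≈ (-0.568, 0.339, 0.750); φ = arcsin(p_z) ≈ 48.63°, λ = atan2(p_y, p_x) ≈ 149.19°.

≈ 48.6°N, 149.2°E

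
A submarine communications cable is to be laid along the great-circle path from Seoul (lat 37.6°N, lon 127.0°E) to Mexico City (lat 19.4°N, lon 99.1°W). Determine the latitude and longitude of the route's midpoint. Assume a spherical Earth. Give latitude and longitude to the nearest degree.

Write both endpoints as unit vectors p₁, p₂ with components (cos φ cos λ, cos φ sin λ, sin φ).
The central angle between the endpoints is δ = arccos(p₁·p₂) ≈ 1.892 rad (108.4°).
Interpolate at f = 1/2 with slerp weights a = sin((1−f)δ)/sin δ ≈ 0.855, b = sin(fδ)/sin δ ≈ 0.855.
p = a·p₁ + b·p₂ ≈ (-0.535, -0.255, 0.805); φ = arcsin(p_z) ≈ 53.65°, λ = atan2(p_y, p_x) ≈ -154.50°.

≈ lat 54°N, lon 154°W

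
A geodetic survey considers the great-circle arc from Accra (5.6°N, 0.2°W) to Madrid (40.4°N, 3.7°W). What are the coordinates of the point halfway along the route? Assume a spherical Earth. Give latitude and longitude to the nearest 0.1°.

≈ (23.0°N, 1.7°W)

The haversine formula gives a central angle δ ≈ 0.610 rad (34.9°) between the endpoints.
Interpolate at f = 1/2 with slerp weights a = sin((1−f)δ)/sin δ ≈ 0.524, b = sin(fδ)/sin δ ≈ 0.524.
p = a·p₁ + b·p₂ ≈ (0.920, -0.028, 0.391); φ = arcsin(p_z) ≈ 23.01°, λ = atan2(p_y, p_x) ≈ -1.72°.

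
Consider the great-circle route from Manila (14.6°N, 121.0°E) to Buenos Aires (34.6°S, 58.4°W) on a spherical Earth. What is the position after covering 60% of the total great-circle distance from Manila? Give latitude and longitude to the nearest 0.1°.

From cos δ = sin φ₁ sin φ₂ + cos φ₁ cos φ₂ cos Δλ, the central angle is δ ≈ 2.792 rad (160.0°).
Interpolate at f = 0.60 with slerp weights a = sin((1−f)δ)/sin δ ≈ 2.627, b = sin(fδ)/sin δ ≈ 2.907.
p = a·p₁ + b·p₂ ≈ (-0.056, 0.141, -0.988); φ = arcsin(p_z) ≈ -81.28°, λ = atan2(p_y, p_x) ≈ 111.49°.

≈ 81.3°S, 111.5°E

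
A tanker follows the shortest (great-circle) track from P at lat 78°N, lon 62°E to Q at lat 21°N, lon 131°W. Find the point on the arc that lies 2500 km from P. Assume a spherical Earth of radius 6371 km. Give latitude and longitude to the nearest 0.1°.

Write both endpoints as unit vectors p₁, p₂ with components (cos φ cos λ, cos φ sin λ, sin φ).
The central angle between the endpoints is δ = arccos(p₁·p₂) ≈ 1.409 rad (80.7°). The total great-circle distance is δ·R ≈ 1.409 × 6371 ≈ 8975 km, so the target fraction is f = 2500/8975 ≈ 0.279.
Interpolate at f ≈ 0.279 with slerp weights a = sin((1−f)δ)/sin δ ≈ 0.861, b = sin(fδ)/sin δ ≈ 0.387.
p = a·p₁ + b·p₂ ≈ (-0.153, -0.115, 0.981); φ = arcsin(p_z) ≈ 78.96°, λ = atan2(p_y, p_x) ≈ -143.14°.

≈ lat 79.0°N, lon 143.1°W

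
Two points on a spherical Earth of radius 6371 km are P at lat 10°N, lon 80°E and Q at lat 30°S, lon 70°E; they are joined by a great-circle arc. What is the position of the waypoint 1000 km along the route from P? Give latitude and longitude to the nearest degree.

≈ lat 1°N, lon 78°E

Write both endpoints as unit vectors p₁, p₂ with components (cos φ cos λ, cos φ sin λ, sin φ).
The central angle between the endpoints is δ = arccos(p₁·p₂) ≈ 0.718 rad (41.1°). The total great-circle distance is δ·R ≈ 0.718 × 6371 ≈ 4575 km, so the target fraction is f = 1000/4575 ≈ 0.219.
Interpolate at f ≈ 0.219 with slerp weights a = sin((1−f)δ)/sin δ ≈ 0.809, b = sin(fδ)/sin δ ≈ 0.238.
p = a·p₁ + b·p₂ ≈ (0.209, 0.978, 0.022); φ = arcsin(p_z) ≈ 1.24°, λ = atan2(p_y, p_x) ≈ 77.95°.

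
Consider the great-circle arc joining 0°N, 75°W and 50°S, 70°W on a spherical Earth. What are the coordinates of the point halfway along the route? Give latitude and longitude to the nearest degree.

≈ 25°S, 73°W

Write both endpoints as unit vectors p₁, p₂ with components (cos φ cos λ, cos φ sin λ, sin φ).
The central angle between the endpoints is δ = arccos(p₁·p₂) ≈ 0.876 rad (50.2°).
Interpolate at f = 1/2 with slerp weights a = sin((1−f)δ)/sin δ ≈ 0.552, b = sin(fδ)/sin δ ≈ 0.552.
p = a·p₁ + b·p₂ ≈ (0.264, -0.867, -0.423); φ = arcsin(p_z) ≈ -25.02°, λ = atan2(p_y, p_x) ≈ -73.04°.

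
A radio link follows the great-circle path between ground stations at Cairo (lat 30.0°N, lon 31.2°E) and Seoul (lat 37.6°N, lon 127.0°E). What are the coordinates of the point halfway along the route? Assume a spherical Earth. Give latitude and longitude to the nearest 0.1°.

From cos δ = sin φ₁ sin φ₂ + cos φ₁ cos φ₂ cos Δλ, the central angle is δ ≈ 1.333 rad (76.4°).
Interpolate at f = 1/2 with slerp weights a = sin((1−f)δ)/sin δ ≈ 0.636, b = sin(fδ)/sin δ ≈ 0.636.
p = a·p₁ + b·p₂ ≈ (0.168, 0.688, 0.706); φ = arcsin(p_z) ≈ 44.92°, λ = atan2(p_y, p_x) ≈ 76.28°.

≈ lat 44.9°N, lon 76.3°E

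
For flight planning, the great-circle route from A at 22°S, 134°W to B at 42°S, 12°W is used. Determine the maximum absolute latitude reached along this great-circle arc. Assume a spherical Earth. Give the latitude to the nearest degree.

The great circle lies in the plane with unit normal n̂ = (p₁ × p₂)/|p₁ × p₂|.
Here n̂_z ≈ +0.588; the vertex latitude is φ_max = arccos|n̂_z| ≈ 54.0°.
Check via Clairaut: cos φ_max = |cos φ₁| · sin C = cos(22.0°)·sin(140.6°) ≈ 0.588, again giving ≈ 54.0°.

≈ 54°S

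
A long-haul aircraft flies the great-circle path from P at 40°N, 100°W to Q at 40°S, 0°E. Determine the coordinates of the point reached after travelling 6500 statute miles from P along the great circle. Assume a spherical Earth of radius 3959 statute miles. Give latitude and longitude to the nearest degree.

≈ 24°S, 26°W

Convert each endpoint to a unit vector on the sphere (x = cos φ cos λ, y = cos φ sin λ, z = sin φ).
The central angle between the endpoints is δ = arccos(p₁·p₂) ≈ 2.112 rad (121.0°). The total great-circle distance is δ·R ≈ 2.112 × 3959 ≈ 8361 mi, so the target fraction is f = 6500/8361 ≈ 0.777.
Interpolate at f ≈ 0.777 with slerp weights a = sin((1−f)δ)/sin δ ≈ 0.528, b = sin(fδ)/sin δ ≈ 1.164.
p = a·p₁ + b·p₂ ≈ (0.821, -0.399, -0.408); φ = arcsin(p_z) ≈ -24.10°, λ = atan2(p_y, p_x) ≈ -25.90°.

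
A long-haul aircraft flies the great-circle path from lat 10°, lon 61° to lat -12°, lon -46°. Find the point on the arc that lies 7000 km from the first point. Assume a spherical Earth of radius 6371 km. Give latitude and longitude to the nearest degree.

≈ lat -4°, lon -1°

Write both endpoints as unit vectors p₁, p₂ with components (cos φ cos λ, cos φ sin λ, sin φ).
The central angle between the endpoints is δ = arccos(p₁·p₂) ≈ 1.894 rad (108.5°). The total great-circle distance is δ·R ≈ 1.894 × 6371 ≈ 12068 km, so the target fraction is f = 7000/12068 ≈ 0.580.
Interpolate at f ≈ 0.580 with slerp weights a = sin((1−f)δ)/sin δ ≈ 0.753, b = sin(fδ)/sin δ ≈ 0.939.
p = a·p₁ + b·p₂ ≈ (0.998, -0.012, -0.065); φ = arcsin(p_z) ≈ -3.70°, λ = atan2(p_y, p_x) ≈ -0.70°.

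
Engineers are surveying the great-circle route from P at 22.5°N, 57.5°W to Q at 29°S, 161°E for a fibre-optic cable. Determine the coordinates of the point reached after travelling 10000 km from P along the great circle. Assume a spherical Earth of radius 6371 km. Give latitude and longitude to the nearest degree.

Convert each endpoint to a unit vector on the sphere (x = cos φ cos λ, y = cos φ sin λ, z = sin φ).
The central angle between the endpoints is δ = arccos(p₁·p₂) ≈ 2.529 rad (144.9°). The total great-circle distance is δ·R ≈ 2.529 × 6371 ≈ 16109 km, so the target fraction is f = 10000/16109 ≈ 0.621.
Interpolate at f ≈ 0.621 with slerp weights a = sin((1−f)δ)/sin δ ≈ 1.423, b = sin(fδ)/sin δ ≈ 1.738.
p = a·p₁ + b·p₂ ≈ (-0.731, -0.614, -0.298); φ = arcsin(p_z) ≈ -17.35°, λ = atan2(p_y, p_x) ≈ -139.99°.

≈ 17°S, 140°W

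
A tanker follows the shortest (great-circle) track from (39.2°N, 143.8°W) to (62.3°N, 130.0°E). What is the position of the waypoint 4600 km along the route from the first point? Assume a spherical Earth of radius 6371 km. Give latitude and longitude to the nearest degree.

Convert each endpoint to a unit vector on the sphere (x = cos φ cos λ, y = cos φ sin λ, z = sin φ).
The central angle between the endpoints is δ = arccos(p₁·p₂) ≈ 0.948 rad (54.3°). The total great-circle distance is δ·R ≈ 0.948 × 6371 ≈ 6038 km, so the target fraction is f = 4600/6038 ≈ 0.762.
Interpolate at f ≈ 0.762 with slerp weights a = sin((1−f)δ)/sin δ ≈ 0.276, b = sin(fδ)/sin δ ≈ 0.814.
p = a·p₁ + b·p₂ ≈ (-0.416, 0.164, 0.895); φ = arcsin(p_z) ≈ 63.48°, λ = atan2(p_y, p_x) ≈ 158.51°.

≈ (63°N, 159°E)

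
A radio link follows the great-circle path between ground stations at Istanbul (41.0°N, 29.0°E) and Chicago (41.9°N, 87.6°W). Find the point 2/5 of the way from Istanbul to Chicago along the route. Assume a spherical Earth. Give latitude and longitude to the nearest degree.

≈ (58°N, 13°W)

Write both endpoints as unit vectors p₁, p₂ with components (cos φ cos λ, cos φ sin λ, sin φ).
The central angle between the endpoints is δ = arccos(p₁·p₂) ≈ 1.383 rad (79.2°).
Interpolate at f = 2/5 with slerp weights a = sin((1−f)δ)/sin δ ≈ 0.751, b = sin(fδ)/sin δ ≈ 0.535.
p = a·p₁ + b·p₂ ≈ (0.512, -0.123, 0.850); φ = arcsin(p_z) ≈ 58.20°, λ = atan2(p_y, p_x) ≈ -13.49°.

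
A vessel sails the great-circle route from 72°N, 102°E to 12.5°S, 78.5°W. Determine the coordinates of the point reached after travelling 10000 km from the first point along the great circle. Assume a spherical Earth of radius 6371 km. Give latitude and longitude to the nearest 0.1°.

Write both endpoints as unit vectors p₁, p₂ with components (cos φ cos λ, cos φ sin λ, sin φ).
The central angle between the endpoints is δ = arccos(p₁·p₂) ≈ 2.103 rad (120.5°). The total great-circle distance is δ·R ≈ 2.103 × 6371 ≈ 13399 km, so the target fraction is f = 10000/13399 ≈ 0.746.
Interpolate at f ≈ 0.746 with slerp weights a = sin((1−f)δ)/sin δ ≈ 0.590, b = sin(fδ)/sin δ ≈ 1.161.
p = a·p₁ + b·p₂ ≈ (0.188, -0.932, 0.310); φ = arcsin(p_z) ≈ 18.07°, λ = atan2(p_y, p_x) ≈ -78.60°.

≈ 18.1°N, 78.6°W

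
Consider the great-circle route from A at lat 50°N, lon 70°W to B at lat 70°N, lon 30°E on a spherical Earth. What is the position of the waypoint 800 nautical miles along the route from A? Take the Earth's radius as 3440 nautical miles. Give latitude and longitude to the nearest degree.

≈ lat 61°N, lon 57°W

Write both endpoints as unit vectors p₁, p₂ with components (cos φ cos λ, cos φ sin λ, sin φ).
The central angle between the endpoints is δ = arccos(p₁·p₂) ≈ 0.821 rad (47.0°). The total great-circle distance is δ·R ≈ 0.821 × 3440 ≈ 2823 nmi, so the target fraction is f = 800/2823 ≈ 0.283.
Interpolate at f ≈ 0.283 with slerp weights a = sin((1−f)δ)/sin δ ≈ 0.758, b = sin(fδ)/sin δ ≈ 0.315.
p = a·p₁ + b·p₂ ≈ (0.260, -0.404, 0.877); φ = arcsin(p_z) ≈ 61.27°, λ = atan2(p_y, p_x) ≈ -57.25°.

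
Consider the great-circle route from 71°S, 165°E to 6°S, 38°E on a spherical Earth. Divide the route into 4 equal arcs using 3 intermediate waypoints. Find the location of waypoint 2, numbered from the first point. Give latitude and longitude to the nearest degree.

Write both endpoints as unit vectors p₁, p₂ with components (cos φ cos λ, cos φ sin λ, sin φ).
The central angle between the endpoints is δ = arccos(p₁·p₂) ≈ 1.667 rad (95.5°).
Interpolate at f = 2/4 with slerp weights a = sin((1−f)δ)/sin δ ≈ 0.744, b = sin(fδ)/sin δ ≈ 0.744.
p = a·p₁ + b·p₂ ≈ (0.349, 0.518, -0.781); φ = arcsin(p_z) ≈ -51.35°, λ = atan2(p_y, p_x) ≈ 56.03°.

≈ 51°S, 56°E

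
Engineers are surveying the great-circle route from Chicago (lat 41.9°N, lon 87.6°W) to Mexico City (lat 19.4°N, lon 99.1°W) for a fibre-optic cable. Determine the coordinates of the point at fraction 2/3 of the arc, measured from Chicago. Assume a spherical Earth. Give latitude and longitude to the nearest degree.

Convert each endpoint to a unit vector on the sphere (x = cos φ cos λ, y = cos φ sin λ, z = sin φ).
The central angle between the endpoints is δ = arccos(p₁·p₂) ≈ 0.428 rad (24.5°).
Interpolate at f = 2/3 with slerp weights a = sin((1−f)δ)/sin δ ≈ 0.343, b = sin(fδ)/sin δ ≈ 0.678.
p = a·p₁ + b·p₂ ≈ (-0.090, -0.886, 0.454); φ = arcsin(p_z) ≈ 27.00°, λ = atan2(p_y, p_x) ≈ -95.83°.

≈ lat 27°N, lon 96°W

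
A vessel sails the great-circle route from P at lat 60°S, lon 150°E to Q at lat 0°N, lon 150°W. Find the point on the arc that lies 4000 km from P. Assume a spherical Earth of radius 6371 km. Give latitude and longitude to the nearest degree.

≈ lat 35°S, lon 170°W

Write both endpoints as unit vectors p₁, p₂ with components (cos φ cos λ, cos φ sin λ, sin φ).
The central angle between the endpoints is δ = arccos(p₁·p₂) ≈ 1.318 rad (75.5°). The total great-circle distance is δ·R ≈ 1.318 × 6371 ≈ 8398 km, so the target fraction is f = 4000/8398 ≈ 0.476.
Interpolate at f ≈ 0.476 with slerp weights a = sin((1−f)δ)/sin δ ≈ 0.658, b = sin(fδ)/sin δ ≈ 0.607.
p = a·p₁ + b·p₂ ≈ (-0.810, -0.139, -0.570); φ = arcsin(p_z) ≈ -34.72°, λ = atan2(p_y, p_x) ≈ -170.27°.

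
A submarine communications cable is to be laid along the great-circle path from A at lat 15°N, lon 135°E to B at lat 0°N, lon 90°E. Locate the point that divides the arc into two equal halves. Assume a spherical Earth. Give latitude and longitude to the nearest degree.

≈ lat 8°N, lon 112°E

From cos δ = sin φ₁ sin φ₂ + cos φ₁ cos φ₂ cos Δλ, the central angle is δ ≈ 0.819 rad (46.9°).
Interpolate at f = 1/2 with slerp weights a = sin((1−f)δ)/sin δ ≈ 0.545, b = sin(fδ)/sin δ ≈ 0.545.
p = a·p₁ + b·p₂ ≈ (-0.372, 0.917, 0.141); φ = arcsin(p_z) ≈ 8.11°, λ = atan2(p_y, p_x) ≈ 112.09°.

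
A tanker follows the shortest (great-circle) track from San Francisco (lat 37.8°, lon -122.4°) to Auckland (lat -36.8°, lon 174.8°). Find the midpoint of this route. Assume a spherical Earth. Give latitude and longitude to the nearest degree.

Convert each endpoint to a unit vector on the sphere (x = cos φ cos λ, y = cos φ sin λ, z = sin φ).
The central angle between the endpoints is δ = arccos(p₁·p₂) ≈ 1.649 rad (94.5°).
Interpolate at f = 1/2 with slerp weights a = sin((1−f)δ)/sin δ ≈ 0.736, b = sin(fδ)/sin δ ≈ 0.736.
p = a·p₁ + b·p₂ ≈ (-0.899, -0.438, 0.010); φ = arcsin(p_z) ≈ 0.59°, λ = atan2(p_y, p_x) ≈ -154.03°.

≈ lat 1°, lon -154°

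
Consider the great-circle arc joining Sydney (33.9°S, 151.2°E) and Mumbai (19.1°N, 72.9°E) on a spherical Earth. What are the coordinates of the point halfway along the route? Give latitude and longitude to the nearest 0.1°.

≈ (9.5°S, 109.0°E)

From cos δ = sin φ₁ sin φ₂ + cos φ₁ cos φ₂ cos Δλ, the central angle is δ ≈ 1.594 rad (91.3°).
Interpolate at f = 1/2 with slerp weights a = sin((1−f)δ)/sin δ ≈ 0.716, b = sin(fδ)/sin δ ≈ 0.716.
p = a·p₁ + b·p₂ ≈ (-0.322, 0.932, -0.165); φ = arcsin(p_z) ≈ -9.49°, λ = atan2(p_y, p_x) ≈ 109.03°.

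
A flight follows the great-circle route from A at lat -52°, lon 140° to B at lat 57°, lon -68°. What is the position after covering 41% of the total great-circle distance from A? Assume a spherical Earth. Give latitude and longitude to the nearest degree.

Convert each endpoint to a unit vector on the sphere (x = cos φ cos λ, y = cos φ sin λ, z = sin φ).
The central angle between the endpoints is δ = arccos(p₁·p₂) ≈ 2.847 rad (163.1°).
Interpolate at f = 0.41 with slerp weights a = sin((1−f)δ)/sin δ ≈ 3.425, b = sin(fδ)/sin δ ≈ 3.168.
p = a·p₁ + b·p₂ ≈ (-0.969, -0.245, -0.041); φ = arcsin(p_z) ≈ -2.37°, λ = atan2(p_y, p_x) ≈ -165.82°.

≈ lat -2°, lon -166°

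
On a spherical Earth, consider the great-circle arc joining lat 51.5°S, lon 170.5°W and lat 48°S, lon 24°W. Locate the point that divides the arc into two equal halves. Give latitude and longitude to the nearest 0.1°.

≈ lat 76.2°S, lon 90.4°W

The haversine formula gives a central angle δ ≈ 1.334 rad (76.5°) between the endpoints.
Interpolate at f = 1/2 with slerp weights a = sin((1−f)δ)/sin δ ≈ 0.636, b = sin(fδ)/sin δ ≈ 0.636.
p = a·p₁ + b·p₂ ≈ (-0.002, -0.239, -0.971); φ = arcsin(p_z) ≈ -76.19°, λ = atan2(p_y, p_x) ≈ -90.41°.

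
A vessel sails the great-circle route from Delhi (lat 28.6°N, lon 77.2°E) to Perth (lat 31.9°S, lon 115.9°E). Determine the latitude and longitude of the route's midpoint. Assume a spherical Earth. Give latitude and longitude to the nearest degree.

Convert each endpoint to a unit vector on the sphere (x = cos φ cos λ, y = cos φ sin λ, z = sin φ).
The central angle between the endpoints is δ = arccos(p₁·p₂) ≈ 1.236 rad (70.8°).
Interpolate at f = 1/2 with slerp weights a = sin((1−f)δ)/sin δ ≈ 0.613, b = sin(fδ)/sin δ ≈ 0.613.
p = a·p₁ + b·p₂ ≈ (-0.108, 0.994, -0.031); φ = arcsin(p_z) ≈ -1.75°, λ = atan2(p_y, p_x) ≈ 96.21°.

≈ lat 2°S, lon 96°E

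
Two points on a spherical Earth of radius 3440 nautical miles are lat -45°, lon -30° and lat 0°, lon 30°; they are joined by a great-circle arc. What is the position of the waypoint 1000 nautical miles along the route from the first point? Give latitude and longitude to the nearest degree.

Convert each endpoint to a unit vector on the sphere (x = cos φ cos λ, y = cos φ sin λ, z = sin φ).
The central angle between the endpoints is δ = arccos(p₁·p₂) ≈ 1.209 rad (69.3°). The total great-circle distance is δ·R ≈ 1.209 × 3440 ≈ 4160 nmi, so the target fraction is f = 1000/4160 ≈ 0.240.
Interpolate at f ≈ 0.240 with slerp weights a = sin((1−f)δ)/sin δ ≈ 0.850, b = sin(fδ)/sin δ ≈ 0.306.
p = a·p₁ + b·p₂ ≈ (0.786, -0.147, -0.601); φ = arcsin(p_z) ≈ -36.93°, λ = atan2(p_y, p_x) ≈ -10.61°.

≈ lat -37°, lon -11°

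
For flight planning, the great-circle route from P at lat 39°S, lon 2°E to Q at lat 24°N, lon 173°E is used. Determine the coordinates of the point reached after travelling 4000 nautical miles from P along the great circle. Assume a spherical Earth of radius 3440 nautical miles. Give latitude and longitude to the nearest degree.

≈ lat 60°S, lon 115°E

Convert each endpoint to a unit vector on the sphere (x = cos φ cos λ, y = cos φ sin λ, z = sin φ).
The central angle between the endpoints is δ = arccos(p₁·p₂) ≈ 2.848 rad (163.2°). The total great-circle distance is δ·R ≈ 2.848 × 3440 ≈ 9797 nmi, so the target fraction is f = 4000/9797 ≈ 0.408.
Interpolate at f ≈ 0.408 with slerp weights a = sin((1−f)δ)/sin δ ≈ 3.432, b = sin(fδ)/sin δ ≈ 3.171.
p = a·p₁ + b·p₂ ≈ (-0.210, 0.446, -0.870); φ = arcsin(p_z) ≈ -60.47°, λ = atan2(p_y, p_x) ≈ 115.18°.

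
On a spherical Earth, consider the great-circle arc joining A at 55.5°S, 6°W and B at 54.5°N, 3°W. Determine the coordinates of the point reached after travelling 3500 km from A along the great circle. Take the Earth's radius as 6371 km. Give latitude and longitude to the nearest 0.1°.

≈ 24.0°S, 4.9°W

Write both endpoints as unit vectors p₁, p₂ with components (cos φ cos λ, cos φ sin λ, sin φ).
The central angle between the endpoints is δ = arccos(p₁·p₂) ≈ 1.920 rad (110.0°). The total great-circle distance is δ·R ≈ 1.920 × 6371 ≈ 12234 km, so the target fraction is f = 3500/12234 ≈ 0.286.
Interpolate at f ≈ 0.286 with slerp weights a = sin((1−f)δ)/sin δ ≈ 1.043, b = sin(fδ)/sin δ ≈ 0.556.
p = a·p₁ + b·p₂ ≈ (0.910, -0.079, -0.407); φ = arcsin(p_z) ≈ -24.03°, λ = atan2(p_y, p_x) ≈ -4.94°.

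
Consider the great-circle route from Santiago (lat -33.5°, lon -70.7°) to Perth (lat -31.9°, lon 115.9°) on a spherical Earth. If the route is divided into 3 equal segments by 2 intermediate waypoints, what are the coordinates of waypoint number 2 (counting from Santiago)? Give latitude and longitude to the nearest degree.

≈ lat -70°, lon 127°

The haversine formula gives a central angle δ ≈ 1.995 rad (114.3°) between the endpoints.
Interpolate at f = 2/3 with slerp weights a = sin((1−f)δ)/sin δ ≈ 0.677, b = sin(fδ)/sin δ ≈ 1.066.
p = a·p₁ + b·p₂ ≈ (-0.209, 0.281, -0.937); φ = arcsin(p_z) ≈ -69.52°, λ = atan2(p_y, p_x) ≈ 126.59°.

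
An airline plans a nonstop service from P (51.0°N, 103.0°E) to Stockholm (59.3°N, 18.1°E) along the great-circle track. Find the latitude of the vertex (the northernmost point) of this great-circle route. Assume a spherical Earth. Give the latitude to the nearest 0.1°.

The great circle lies in the plane with unit normal n̂ = (p₁ × p₂)/|p₁ × p₂|.
Here n̂_z ≈ -0.446; the vertex latitude is φ_max = arccos|n̂_z| ≈ 63.5°.
Check via Clairaut: cos φ_max = |cos φ₁| · sin C = cos(51.0°)·sin(45.2°) ≈ 0.446, again giving ≈ 63.5°.

≈ 63.5°N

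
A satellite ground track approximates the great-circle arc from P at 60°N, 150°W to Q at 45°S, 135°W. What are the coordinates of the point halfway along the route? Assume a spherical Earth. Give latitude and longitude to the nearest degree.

≈ 8°N, 141°W

Convert each endpoint to a unit vector on the sphere (x = cos φ cos λ, y = cos φ sin λ, z = sin φ).
The central angle between the endpoints is δ = arccos(p₁·p₂) ≈ 1.845 rad (105.7°).
Interpolate at f = 1/2 with slerp weights a = sin((1−f)δ)/sin δ ≈ 0.828, b = sin(fδ)/sin δ ≈ 0.828.
p = a·p₁ + b·p₂ ≈ (-0.773, -0.621, 0.132); φ = arcsin(p_z) ≈ 7.56°, λ = atan2(p_y, p_x) ≈ -141.21°.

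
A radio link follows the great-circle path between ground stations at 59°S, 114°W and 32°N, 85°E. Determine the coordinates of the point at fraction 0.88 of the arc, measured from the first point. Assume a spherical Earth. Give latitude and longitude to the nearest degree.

Convert each endpoint to a unit vector on the sphere (x = cos φ cos λ, y = cos φ sin λ, z = sin φ).
The central angle between the endpoints is δ = arccos(p₁·p₂) ≈ 2.620 rad (150.1°).
Interpolate at f = 0.88 with slerp weights a = sin((1−f)δ)/sin δ ≈ 0.621, b = sin(fδ)/sin δ ≈ 1.490.
p = a·p₁ + b·p₂ ≈ (-0.020, 0.966, 0.257); φ = arcsin(p_z) ≈ 14.89°, λ = atan2(p_y, p_x) ≈ 91.19°.

≈ 15°N, 91°E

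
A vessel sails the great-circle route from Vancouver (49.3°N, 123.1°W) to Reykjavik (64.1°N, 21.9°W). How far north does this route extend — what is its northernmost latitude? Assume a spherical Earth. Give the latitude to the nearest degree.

The great circle lies in the plane with unit normal n̂ = (p₁ × p₂)/|p₁ × p₂|.
Here n̂_z ≈ +0.359; the vertex latitude is φ_max = arccos|n̂_z| ≈ 69.0°.
Check via Clairaut: cos φ_max = |cos φ₁| · sin C = cos(49.3°)·sin(33.4°) ≈ 0.359, again giving ≈ 69.0°.

≈ 69°N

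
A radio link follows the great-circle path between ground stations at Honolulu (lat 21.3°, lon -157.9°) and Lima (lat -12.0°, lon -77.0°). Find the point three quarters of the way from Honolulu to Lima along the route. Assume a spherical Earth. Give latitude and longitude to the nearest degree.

Convert each endpoint to a unit vector on the sphere (x = cos φ cos λ, y = cos φ sin λ, z = sin φ).
The central angle between the endpoints is δ = arccos(p₁·p₂) ≈ 1.502 rad (86.1°).
Interpolate at f = 3/4 with slerp weights a = sin((1−f)δ)/sin δ ≈ 0.368, b = sin(fδ)/sin δ ≈ 0.905.
p = a·p₁ + b·p₂ ≈ (-0.118, -0.991, -0.055); φ = arcsin(p_z) ≈ -3.13°, λ = atan2(p_y, p_x) ≈ -96.80°.

≈ lat -3°, lon -97°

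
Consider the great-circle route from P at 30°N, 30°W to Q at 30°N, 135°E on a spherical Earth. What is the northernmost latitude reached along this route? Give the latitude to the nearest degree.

The great circle lies in the plane with unit normal n̂ = (p₁ × p₂)/|p₁ × p₂|.
Here n̂_z ≈ +0.221; the vertex latitude is φ_max = arccos|n̂_z| ≈ 77.3°.

≈ 77°N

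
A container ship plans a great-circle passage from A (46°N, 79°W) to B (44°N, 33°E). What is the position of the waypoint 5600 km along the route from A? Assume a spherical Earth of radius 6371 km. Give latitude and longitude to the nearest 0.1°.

≈ (57.1°N, 5.9°E)

Convert each endpoint to a unit vector on the sphere (x = cos φ cos λ, y = cos φ sin λ, z = sin φ).
The central angle between the endpoints is δ = arccos(p₁·p₂) ≈ 1.253 rad (71.8°). The total great-circle distance is δ·R ≈ 1.253 × 6371 ≈ 7983 km, so the target fraction is f = 5600/7983 ≈ 0.702.
Interpolate at f ≈ 0.702 with slerp weights a = sin((1−f)δ)/sin δ ≈ 0.385, b = sin(fδ)/sin δ ≈ 0.811.
p = a·p₁ + b·p₂ ≈ (0.540, 0.055, 0.840); φ = arcsin(p_z) ≈ 57.12°, λ = atan2(p_y, p_x) ≈ 5.85°.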